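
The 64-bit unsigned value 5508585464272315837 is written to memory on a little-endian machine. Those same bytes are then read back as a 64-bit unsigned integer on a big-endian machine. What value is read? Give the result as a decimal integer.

5508585464272315837 in 64-bit hexadecimal is 0x4C726D4B44D4E5BD.
Stored little-endian, the bytes at ascending addresses are BD E5 D4 44 4B 6D 72 4C.
Read back as big-endian, the last byte is least significant, giving 0xBDE5D4444B6D724C.
0xBDE5D4444B6D724C = 13683576432623448652.

13683576432623448652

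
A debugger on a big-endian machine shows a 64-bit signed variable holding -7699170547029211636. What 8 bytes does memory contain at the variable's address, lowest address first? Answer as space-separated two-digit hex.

95 27 0D 2D EF 2C 86 0C

Two's complement of -7699170547029211636 in 64 bits: 7699170547029211636 = 0x6AD8F2D210D379F4; invert → 0x95270D2DEF2C860B; add 1 → 0x95270D2DEF2C860C.
Split into bytes (most-significant first): 95 27 0D 2D EF 2C 86 0C.
Big-endian: lowest address holds the most-significant byte.
So the memory order matches the most-significant-first order: 95 27 0D 2D EF 2C 86 0C.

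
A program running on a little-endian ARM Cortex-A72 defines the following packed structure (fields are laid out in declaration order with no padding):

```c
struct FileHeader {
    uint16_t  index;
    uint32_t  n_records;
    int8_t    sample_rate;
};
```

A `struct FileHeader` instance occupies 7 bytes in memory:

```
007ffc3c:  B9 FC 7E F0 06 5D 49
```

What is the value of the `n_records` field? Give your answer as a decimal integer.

`n_records` follows `index` (2 bytes), so it starts at byte offset 2 and occupies 4 bytes.
Bytes at offsets 2..5: 7E F0 06 5D.
Little-endian stores the least-significant byte at the lowest address.
Reassemble most-significant byte first: 5D 06 F0 7E → 0x5D06F07E.
0x5D06F07E = 1560735870.

1560735870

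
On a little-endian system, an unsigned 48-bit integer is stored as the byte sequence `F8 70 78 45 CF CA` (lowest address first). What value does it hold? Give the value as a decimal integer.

222991572562168

Little-endian stores the least-significant byte at the lowest address.
Reassemble most-significant byte first: CA CF 45 78 70 F8 → 0xCACF457870F8.
0xCACF457870F8 = 222991572562168.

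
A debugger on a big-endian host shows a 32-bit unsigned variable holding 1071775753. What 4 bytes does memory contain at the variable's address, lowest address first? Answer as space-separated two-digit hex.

1071775753 in hexadecimal, padded to 32 bits, is 0x3FE20009.
Split into bytes (most-significant first): 3F E2 00 09.
Big-endian: lowest address holds the most-significant byte.
So the memory order matches the most-significant-first order: 3F E2 00 09.

3F E2 00 09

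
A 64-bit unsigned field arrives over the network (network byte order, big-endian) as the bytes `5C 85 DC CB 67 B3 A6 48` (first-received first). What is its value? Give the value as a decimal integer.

6666977589568185928

In big-endian order the high byte comes first in memory.
The bytes are already most-significant first: 0x5C85DCCB67B3A648.
0x5C85DCCB67B3A648 = 6666977589568185928.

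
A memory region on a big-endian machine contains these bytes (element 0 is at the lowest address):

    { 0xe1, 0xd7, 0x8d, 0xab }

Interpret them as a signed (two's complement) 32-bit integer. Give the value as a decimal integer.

-505967189

Big-endian stores the most-significant byte at the lowest address.
The bytes are already most-significant first: 0xE1D78DAB.
Top bit is set, so as a signed 32-bit value this is 0xE1D78DAB − 2^32 = -505967189.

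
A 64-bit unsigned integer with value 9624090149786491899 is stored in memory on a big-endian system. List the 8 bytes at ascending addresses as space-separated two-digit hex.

85 8F A3 00 28 5C 1B FB

9624090149786491899 in hexadecimal, padded to 64 bits, is 0x858FA300285C1BFB.
Split into bytes (most-significant first): 85 8F A3 00 28 5C 1B FB.
In big-endian order the high byte comes first in memory.
So the memory order matches the most-significant-first order: 85 8F A3 00 28 5C 1B FB.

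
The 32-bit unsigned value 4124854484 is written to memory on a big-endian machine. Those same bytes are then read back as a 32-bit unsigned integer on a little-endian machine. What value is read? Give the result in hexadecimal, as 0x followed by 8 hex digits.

0xD448DCF5

4124854484 in 32-bit hexadecimal is 0xF5DC48D4.
Stored big-endian, the bytes at ascending addresses are F5 DC 48 D4.
Read back as little-endian, the first byte is least significant, giving 0xD448DCF5.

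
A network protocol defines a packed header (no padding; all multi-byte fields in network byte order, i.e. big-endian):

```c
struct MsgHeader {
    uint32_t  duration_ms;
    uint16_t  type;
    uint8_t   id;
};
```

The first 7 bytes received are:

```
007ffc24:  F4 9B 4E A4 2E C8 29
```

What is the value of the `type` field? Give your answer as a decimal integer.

11976

`type` follows `duration_ms` (4 bytes), so it starts at byte offset 4 and occupies 2 bytes.
Bytes at offsets 4..5: 2E C8.
Big-endian stores the most-significant byte at the lowest address.
The bytes are already most-significant first: 0x2EC8.
0x2EC8 = 11976.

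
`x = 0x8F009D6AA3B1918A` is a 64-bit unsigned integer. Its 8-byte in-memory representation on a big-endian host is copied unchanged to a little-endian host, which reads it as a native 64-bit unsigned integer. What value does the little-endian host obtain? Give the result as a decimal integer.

9984957164283560079

Stored big-endian, the bytes at ascending addresses are 8F 00 9D 6A A3 B1 91 8A.
Read back as little-endian, the first byte is least significant, giving 0x8A91B1A36A9D008F.
0x8A91B1A36A9D008F = 9984957164283560079.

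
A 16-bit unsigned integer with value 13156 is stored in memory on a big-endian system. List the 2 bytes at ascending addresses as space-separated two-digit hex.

33 64

13156 in hexadecimal, padded to 16 bits, is 0x3364.
Split into bytes (most-significant first): 33 64.
Big-endian stores the most-significant byte at the lowest address.
So the memory order matches the most-significant-first order: 33 64.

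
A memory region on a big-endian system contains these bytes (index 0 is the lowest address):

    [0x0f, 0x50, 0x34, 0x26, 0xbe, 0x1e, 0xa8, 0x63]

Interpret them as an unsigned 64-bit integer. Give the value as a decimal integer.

1103439249708853347

Big-endian: lowest address holds the most-significant byte.
The bytes are already most-significant first: 0x0F503426BE1EA863.
0x0F503426BE1EA863 = 1103439249708853347.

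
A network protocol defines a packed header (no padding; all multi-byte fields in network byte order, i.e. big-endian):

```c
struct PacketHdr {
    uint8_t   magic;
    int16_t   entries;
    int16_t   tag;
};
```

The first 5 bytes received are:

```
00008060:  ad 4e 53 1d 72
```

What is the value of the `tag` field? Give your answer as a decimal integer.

`tag` follows `magic` (1 B), `entries` (2 B), so it starts at offset 1 + 2 = 3 and occupies 2 bytes.
Bytes at offsets 3..4: 1D 72.
In big-endian order the high byte comes first in memory.
The bytes are already most-significant first: 0x1D72.
0x1D72 = 7538.

7538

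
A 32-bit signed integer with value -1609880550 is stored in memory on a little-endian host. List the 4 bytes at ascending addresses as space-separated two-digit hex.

1A 2C 0B A0

Two's complement of -1609880550 in 32 bits: 1609880550 = 0x5FF4D3E6; invert → 0xA00B2C19; add 1 → 0xA00B2C1A.
Split into bytes (most-significant first): A0 0B 2C 1A.
Little-endian: lowest address holds the least-significant byte.
So at ascending addresses the bytes are 1A 2C 0B A0.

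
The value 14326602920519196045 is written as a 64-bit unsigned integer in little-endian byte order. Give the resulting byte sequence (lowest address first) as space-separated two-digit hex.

8D DD 9E 5B 73 51 D2 C6

14326602920519196045 in hexadecimal, padded to 64 bits, is 0xC6D251735B9EDD8D.
Split into bytes (most-significant first): C6 D2 51 73 5B 9E DD 8D.
In little-endian order the low byte comes first in memory.
So at ascending addresses the bytes are 8D DD 9E 5B 73 51 D2 C6.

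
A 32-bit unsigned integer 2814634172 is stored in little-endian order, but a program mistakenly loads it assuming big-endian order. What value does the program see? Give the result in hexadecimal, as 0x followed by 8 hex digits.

0xBCE8C3A7

2814634172 in 32-bit hexadecimal is 0xA7C3E8BC.
Stored little-endian, the bytes at ascending addresses are BC E8 C3 A7.
Read back as big-endian, the last byte is least significant, giving 0xBCE8C3A7.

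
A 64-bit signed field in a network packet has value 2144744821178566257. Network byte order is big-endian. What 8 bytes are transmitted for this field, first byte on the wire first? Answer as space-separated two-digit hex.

2144744821178566257 in hexadecimal, padded to 64 bits, is 0x1DC3AA0D30350671.
Split into bytes (most-significant first): 1D C3 AA 0D 30 35 06 71.
In big-endian order the high byte comes first in memory.
So the memory order matches the most-significant-first order: 1D C3 AA 0D 30 35 06 71.

1D C3 AA 0D 30 35 06 71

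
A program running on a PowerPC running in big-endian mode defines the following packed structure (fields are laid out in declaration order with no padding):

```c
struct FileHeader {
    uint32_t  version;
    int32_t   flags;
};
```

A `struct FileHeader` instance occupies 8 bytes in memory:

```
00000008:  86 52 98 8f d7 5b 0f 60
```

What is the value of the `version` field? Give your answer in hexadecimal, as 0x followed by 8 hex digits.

0x8652988F

`version` is the first field, at byte offset 0, occupying 4 bytes.
Bytes at offsets 0..3: 86 52 98 8F.
In big-endian order the high byte comes first in memory.
The bytes are already most-significant first: 0x8652988F.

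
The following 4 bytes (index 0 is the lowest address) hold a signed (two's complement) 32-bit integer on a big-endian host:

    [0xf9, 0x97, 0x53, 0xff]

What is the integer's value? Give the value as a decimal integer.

-107523073

Big-endian stores the most-significant byte at the lowest address.
The bytes are already most-significant first: 0xF99753FF.
Top bit is set, so as a signed 32-bit value this is 0xF99753FF − 2^32 = -107523073.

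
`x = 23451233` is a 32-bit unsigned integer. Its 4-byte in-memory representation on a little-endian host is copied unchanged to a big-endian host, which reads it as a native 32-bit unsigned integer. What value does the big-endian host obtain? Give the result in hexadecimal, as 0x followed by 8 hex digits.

0x61D66501

23451233 in 32-bit hexadecimal is 0x0165D661.
Stored little-endian, the bytes at ascending addresses are 61 D6 65 01.
Read back as big-endian, the last byte is least significant, giving 0x61D66501.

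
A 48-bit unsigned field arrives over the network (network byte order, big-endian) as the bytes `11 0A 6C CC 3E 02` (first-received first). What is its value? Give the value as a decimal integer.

18736472669698

Big-endian stores the most-significant byte at the lowest address.
The bytes are already most-significant first: 0x110A6CCC3E02.
0x110A6CCC3E02 = 18736472669698.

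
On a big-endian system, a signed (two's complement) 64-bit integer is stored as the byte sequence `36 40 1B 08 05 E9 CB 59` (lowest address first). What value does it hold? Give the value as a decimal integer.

3909154197830486873

Big-endian: lowest address holds the most-significant byte.
The bytes are already most-significant first: 0x36401B0805E9CB59.
0x36401B0805E9CB59 = 3909154197830486873.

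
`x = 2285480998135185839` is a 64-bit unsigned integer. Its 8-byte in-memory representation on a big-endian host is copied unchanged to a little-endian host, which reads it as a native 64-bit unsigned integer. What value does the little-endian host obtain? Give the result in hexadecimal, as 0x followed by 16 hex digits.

0xAFC1C0DADBA8B71F

2285480998135185839 in 64-bit hexadecimal is 0x1FB7A8DBDAC0C1AF.
Stored big-endian, the bytes at ascending addresses are 1F B7 A8 DB DA C0 C1 AF.
Read back as little-endian, the first byte is least significant, giving 0xAFC1C0DADBA8B71F.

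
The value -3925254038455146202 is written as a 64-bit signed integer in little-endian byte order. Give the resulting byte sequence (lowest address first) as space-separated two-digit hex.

26 A9 B6 B8 3F B2 86 C9

Two's complement of -3925254038455146202 in 64 bits: 3925254038455146202 = 0x36794DC0474956DA; invert → 0xC986B23FB8B6A925; add 1 → 0xC986B23FB8B6A926.
Split into bytes (most-significant first): C9 86 B2 3F B8 B6 A9 26.
In little-endian order the low byte comes first in memory.
So at ascending addresses the bytes are 26 A9 B6 B8 3F B2 86 C9.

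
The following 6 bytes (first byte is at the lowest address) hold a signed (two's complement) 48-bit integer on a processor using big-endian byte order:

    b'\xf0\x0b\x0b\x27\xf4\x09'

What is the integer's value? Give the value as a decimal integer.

Big-endian: lowest address holds the most-significant byte.
The bytes are already most-significant first: 0xF00B0B27F409.
Top bit is set, so as a signed 48-bit value this is 0xF00B0B27F409 − 2^48 = -17544754236407.

-17544754236407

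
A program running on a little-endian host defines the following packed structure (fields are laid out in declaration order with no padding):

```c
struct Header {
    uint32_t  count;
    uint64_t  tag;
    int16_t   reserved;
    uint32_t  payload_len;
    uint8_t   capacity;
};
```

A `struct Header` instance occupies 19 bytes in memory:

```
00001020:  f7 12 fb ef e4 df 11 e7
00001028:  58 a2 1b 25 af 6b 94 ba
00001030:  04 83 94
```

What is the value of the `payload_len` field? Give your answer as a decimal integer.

`payload_len` follows `count` (4 B), `tag` (8 B), `reserved` (2 B), so it starts at offset 4 + 8 + 2 = 14 and occupies 4 bytes.
Bytes at offsets 14..17: 94 BA 04 83.
Little-endian: lowest address holds the least-significant byte.
Reassemble most-significant byte first: 83 04 BA 94 → 0x8304BA94.
0x8304BA94 = 2198125204.

2198125204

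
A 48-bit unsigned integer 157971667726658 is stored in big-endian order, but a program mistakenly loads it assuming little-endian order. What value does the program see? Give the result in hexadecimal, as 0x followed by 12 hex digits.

157971667726658 in 48-bit hexadecimal is 0x8FACA523B142.
Stored big-endian, the bytes at ascending addresses are 8F AC A5 23 B1 42.
Read back as little-endian, the first byte is least significant, giving 0x42B123A5AC8F.

0x42B123A5AC8F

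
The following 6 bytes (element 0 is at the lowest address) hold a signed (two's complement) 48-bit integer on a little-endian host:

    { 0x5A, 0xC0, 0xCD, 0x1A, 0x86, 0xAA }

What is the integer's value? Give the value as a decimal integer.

-93982024679334

In little-endian order the low byte comes first in memory.
Reassemble most-significant byte first: AA 86 1A CD C0 5A → 0xAA861ACDC05A.
Top bit is set, so as a signed 48-bit value this is 0xAA861ACDC05A − 2^48 = -93982024679334.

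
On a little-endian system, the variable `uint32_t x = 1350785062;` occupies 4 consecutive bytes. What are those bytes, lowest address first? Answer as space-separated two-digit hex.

1350785062 in hexadecimal, padded to 32 bits, is 0x50835826.
Split into bytes (most-significant first): 50 83 58 26.
In little-endian order the low byte comes first in memory.
So at ascending addresses the bytes are 26 58 83 50.

26 58 83 50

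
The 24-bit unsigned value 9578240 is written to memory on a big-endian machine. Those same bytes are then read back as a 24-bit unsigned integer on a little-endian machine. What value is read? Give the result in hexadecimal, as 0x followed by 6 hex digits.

9578240 in 24-bit hexadecimal is 0x922700.
Stored big-endian, the bytes at ascending addresses are 92 27 00.
Read back as little-endian, the first byte is least significant, giving 0x002792.

0x002792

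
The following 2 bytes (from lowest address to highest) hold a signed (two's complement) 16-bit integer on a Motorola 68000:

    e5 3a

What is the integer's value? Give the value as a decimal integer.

-6854

Big-endian: lowest address holds the most-significant byte.
The bytes are already most-significant first: 0xE53A.
Top bit is set, so as a signed 16-bit value this is 0xE53A − 2^16 = -6854.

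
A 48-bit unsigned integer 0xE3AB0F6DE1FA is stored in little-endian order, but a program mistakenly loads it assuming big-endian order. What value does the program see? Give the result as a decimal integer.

Stored little-endian, the bytes at ascending addresses are FA E1 6D 0F AB E3.
Read back as big-endian, the last byte is least significant, giving 0xFAE16D0FABE3.
0xFAE16D0FABE3 = 275846104329187.

275846104329187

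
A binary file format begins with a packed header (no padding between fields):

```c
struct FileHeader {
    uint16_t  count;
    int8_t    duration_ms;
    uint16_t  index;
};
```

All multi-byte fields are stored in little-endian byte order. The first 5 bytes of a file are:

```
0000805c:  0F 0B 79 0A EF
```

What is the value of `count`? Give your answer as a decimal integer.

`count` is the first field, at byte offset 0, occupying 2 bytes.
Bytes at offsets 0..1: 0F 0B.
Little-endian: lowest address holds the least-significant byte.
Reassemble most-significant byte first: 0B 0F → 0x0B0F.
0x0B0F = 2831.

2831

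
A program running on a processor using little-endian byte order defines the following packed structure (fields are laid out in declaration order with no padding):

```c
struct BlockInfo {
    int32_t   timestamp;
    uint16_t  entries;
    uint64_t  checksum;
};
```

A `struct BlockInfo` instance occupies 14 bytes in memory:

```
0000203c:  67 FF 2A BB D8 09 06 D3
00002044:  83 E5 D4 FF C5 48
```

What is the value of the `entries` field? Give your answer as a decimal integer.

2520

`entries` follows `timestamp` (4 bytes), so it starts at byte offset 4 and occupies 2 bytes.
Bytes at offsets 4..5: D8 09.
Little-endian stores the least-significant byte at the lowest address.
Reassemble most-significant byte first: 09 D8 → 0x09D8.
0x09D8 = 2520.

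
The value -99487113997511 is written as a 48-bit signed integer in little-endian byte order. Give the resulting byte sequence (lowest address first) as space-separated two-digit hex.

39 13 E9 59 84 A5

Two's complement of -99487113997511 in 48 bits: 99487113997511 = 0x5A7BA616ECC7; invert → 0xA58459E91338; add 1 → 0xA58459E91339.
Split into bytes (most-significant first): A5 84 59 E9 13 39.
In little-endian order the low byte comes first in memory.
So at ascending addresses the bytes are 39 13 E9 59 84 A5.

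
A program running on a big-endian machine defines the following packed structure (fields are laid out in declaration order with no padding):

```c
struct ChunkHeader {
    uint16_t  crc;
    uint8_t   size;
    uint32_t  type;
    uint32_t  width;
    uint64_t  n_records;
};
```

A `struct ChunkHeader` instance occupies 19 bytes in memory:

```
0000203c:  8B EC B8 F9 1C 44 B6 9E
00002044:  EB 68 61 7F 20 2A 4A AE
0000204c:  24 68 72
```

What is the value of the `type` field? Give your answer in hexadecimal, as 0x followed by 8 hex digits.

0xF91C44B6

`type` follows `crc` (2 B), `size` (1 B), so it starts at offset 2 + 1 = 3 and occupies 4 bytes.
Bytes at offsets 3..6: F9 1C 44 B6.
Big-endian: lowest address holds the most-significant byte.
The bytes are already most-significant first: 0xF91C44B6.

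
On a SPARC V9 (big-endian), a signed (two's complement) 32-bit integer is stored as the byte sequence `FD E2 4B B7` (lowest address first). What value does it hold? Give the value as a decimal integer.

Big-endian: lowest address holds the most-significant byte.
The bytes are already most-significant first: 0xFDE24BB7.
Top bit is set, so as a signed 32-bit value this is 0xFDE24BB7 − 2^32 = -35501129.

-35501129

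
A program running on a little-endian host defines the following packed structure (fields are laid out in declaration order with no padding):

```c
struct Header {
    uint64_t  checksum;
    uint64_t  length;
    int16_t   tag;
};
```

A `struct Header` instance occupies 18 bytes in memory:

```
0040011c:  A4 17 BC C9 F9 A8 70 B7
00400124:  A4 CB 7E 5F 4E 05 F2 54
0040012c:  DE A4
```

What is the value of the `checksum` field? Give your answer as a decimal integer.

`checksum` is the first field, at byte offset 0, occupying 8 bytes.
Bytes at offsets 0..7: A4 17 BC C9 F9 A8 70 B7.
Little-endian stores the least-significant byte at the lowest address.
Reassemble most-significant byte first: B7 70 A8 F9 C9 BC 17 A4 → 0xB770A8F9C9BC17A4.
0xB770A8F9C9BC17A4 = 13218250697117276068.

13218250697117276068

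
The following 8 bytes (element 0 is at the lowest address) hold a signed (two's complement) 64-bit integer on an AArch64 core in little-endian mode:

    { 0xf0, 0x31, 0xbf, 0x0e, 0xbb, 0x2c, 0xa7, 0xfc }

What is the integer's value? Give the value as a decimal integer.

-241174873123114512

In little-endian order the low byte comes first in memory.
Reassemble most-significant byte first: FC A7 2C BB 0E BF 31 F0 → 0xFCA72CBB0EBF31F0.
Top bit is set, so as a signed 64-bit value this is 0xFCA72CBB0EBF31F0 − 2^64 = -241174873123114512.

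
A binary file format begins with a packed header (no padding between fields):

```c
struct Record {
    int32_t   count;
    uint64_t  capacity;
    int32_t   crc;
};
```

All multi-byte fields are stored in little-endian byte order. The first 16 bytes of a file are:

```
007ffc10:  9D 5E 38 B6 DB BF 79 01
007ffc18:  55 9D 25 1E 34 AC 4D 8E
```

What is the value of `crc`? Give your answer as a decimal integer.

`crc` follows `count` (4 B), `capacity` (8 B), so it starts at offset 4 + 8 = 12 and occupies 4 bytes.
Bytes at offsets 12..15: 34 AC 4D 8E.
Little-endian stores the least-significant byte at the lowest address.
Reassemble most-significant byte first: 8E 4D AC 34 → 0x8E4DAC34.
Top bit is set, so as a signed 32-bit value this is 0x8E4DAC34 − 2^32 = -1907512268.

-1907512268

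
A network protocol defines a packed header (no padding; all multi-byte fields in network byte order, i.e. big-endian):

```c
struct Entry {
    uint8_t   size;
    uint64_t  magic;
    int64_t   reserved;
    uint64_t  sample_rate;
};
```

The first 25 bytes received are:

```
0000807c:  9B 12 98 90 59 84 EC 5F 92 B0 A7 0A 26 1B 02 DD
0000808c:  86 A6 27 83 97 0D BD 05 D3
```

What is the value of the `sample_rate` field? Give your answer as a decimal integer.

`sample_rate` follows `size` (1 B), `magic` (8 B), `reserved` (8 B), so it starts at offset 1 + 8 + 8 = 17 and occupies 8 bytes.
Bytes at offsets 17..24: A6 27 83 97 0D BD 05 D3.
In big-endian order the high byte comes first in memory.
The bytes are already most-significant first: 0xA62783970DBD05D3.
0xA62783970DBD05D3 = 11972682819181544915.

11972682819181544915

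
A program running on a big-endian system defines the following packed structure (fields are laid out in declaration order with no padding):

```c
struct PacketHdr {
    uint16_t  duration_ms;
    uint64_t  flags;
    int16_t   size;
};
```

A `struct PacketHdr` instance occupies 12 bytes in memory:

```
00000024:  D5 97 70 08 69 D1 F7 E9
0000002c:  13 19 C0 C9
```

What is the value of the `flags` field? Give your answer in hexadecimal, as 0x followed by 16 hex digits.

0x700869D1F7E91319

`flags` follows `duration_ms` (2 bytes), so it starts at byte offset 2 and occupies 8 bytes.
Bytes at offsets 2..9: 70 08 69 D1 F7 E9 13 19.
In big-endian order the high byte comes first in memory.
The bytes are already most-significant first: 0x700869D1F7E91319.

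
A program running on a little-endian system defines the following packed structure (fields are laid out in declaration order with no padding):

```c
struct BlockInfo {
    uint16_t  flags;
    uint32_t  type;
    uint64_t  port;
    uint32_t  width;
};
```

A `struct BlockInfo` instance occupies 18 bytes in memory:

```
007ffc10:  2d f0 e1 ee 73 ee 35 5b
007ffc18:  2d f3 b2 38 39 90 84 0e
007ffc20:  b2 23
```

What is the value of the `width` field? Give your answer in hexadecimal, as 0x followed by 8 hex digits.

0x23B20E84

`width` follows `flags` (2 B), `type` (4 B), `port` (8 B), so it starts at offset 2 + 4 + 8 = 14 and occupies 4 bytes.
Bytes at offsets 14..17: 84 0E B2 23.
Little-endian stores the least-significant byte at the lowest address.
Reassemble most-significant byte first: 23 B2 0E 84 → 0x23B20E84.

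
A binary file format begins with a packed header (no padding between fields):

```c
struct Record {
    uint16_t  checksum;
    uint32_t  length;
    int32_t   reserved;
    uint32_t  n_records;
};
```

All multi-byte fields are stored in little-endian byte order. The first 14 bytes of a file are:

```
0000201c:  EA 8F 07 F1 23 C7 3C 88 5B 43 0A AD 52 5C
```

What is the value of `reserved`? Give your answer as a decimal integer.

1130072124

`reserved` follows `checksum` (2 B), `length` (4 B), so it starts at offset 2 + 4 = 6 and occupies 4 bytes.
Bytes at offsets 6..9: 3C 88 5B 43.
Little-endian stores the least-significant byte at the lowest address.
Reassemble most-significant byte first: 43 5B 88 3C → 0x435B883C.
0x435B883C = 1130072124.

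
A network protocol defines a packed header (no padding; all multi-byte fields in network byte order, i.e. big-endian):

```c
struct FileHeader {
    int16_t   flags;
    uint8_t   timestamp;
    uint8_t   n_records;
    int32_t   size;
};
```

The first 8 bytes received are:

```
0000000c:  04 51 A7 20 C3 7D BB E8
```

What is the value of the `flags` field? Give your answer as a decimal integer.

1105

`flags` is the first field, at byte offset 0, occupying 2 bytes.
Bytes at offsets 0..1: 04 51.
In big-endian order the high byte comes first in memory.
The bytes are already most-significant first: 0x0451.
0x0451 = 1105.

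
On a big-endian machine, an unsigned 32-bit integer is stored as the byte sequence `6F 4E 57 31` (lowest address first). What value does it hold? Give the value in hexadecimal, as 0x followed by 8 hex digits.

0x6F4E5731

Big-endian: lowest address holds the most-significant byte.
The bytes are already most-significant first: 0x6F4E5731.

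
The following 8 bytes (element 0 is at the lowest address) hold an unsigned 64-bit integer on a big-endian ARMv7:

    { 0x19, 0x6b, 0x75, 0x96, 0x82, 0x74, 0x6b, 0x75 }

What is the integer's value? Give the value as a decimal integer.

Big-endian: lowest address holds the most-significant byte.
The bytes are already most-significant first: 0x196B759682746B75.
0x196B759682746B75 = 1831686962750450549.

1831686962750450549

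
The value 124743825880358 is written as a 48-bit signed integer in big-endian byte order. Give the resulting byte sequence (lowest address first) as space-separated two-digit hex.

71 74 2F 6D F5 26

124743825880358 in hexadecimal, padded to 48 bits, is 0x71742F6DF526.
Split into bytes (most-significant first): 71 74 2F 6D F5 26.
Big-endian: lowest address holds the most-significant byte.
So the memory order matches the most-significant-first order: 71 74 2F 6D F5 26.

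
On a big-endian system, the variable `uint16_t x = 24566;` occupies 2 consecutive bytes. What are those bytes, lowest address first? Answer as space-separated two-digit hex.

5F F6

24566 in hexadecimal, padded to 16 bits, is 0x5FF6.
Split into bytes (most-significant first): 5F F6.
Big-endian: lowest address holds the most-significant byte.
So the memory order matches the most-significant-first order: 5F F6.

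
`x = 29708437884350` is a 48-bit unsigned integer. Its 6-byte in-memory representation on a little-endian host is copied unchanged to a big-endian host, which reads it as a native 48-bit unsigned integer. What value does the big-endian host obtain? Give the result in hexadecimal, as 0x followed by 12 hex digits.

0xBE0DE308051B

29708437884350 in 48-bit hexadecimal is 0x1B0508E30DBE.
Stored little-endian, the bytes at ascending addresses are BE 0D E3 08 05 1B.
Read back as big-endian, the last byte is least significant, giving 0xBE0DE308051B.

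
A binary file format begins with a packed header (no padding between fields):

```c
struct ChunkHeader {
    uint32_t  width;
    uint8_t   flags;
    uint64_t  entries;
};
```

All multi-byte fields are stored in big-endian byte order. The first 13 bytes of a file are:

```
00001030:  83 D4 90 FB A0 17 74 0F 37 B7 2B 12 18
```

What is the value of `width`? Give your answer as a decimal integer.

2211746043

`width` is the first field, at byte offset 0, occupying 4 bytes.
Bytes at offsets 0..3: 83 D4 90 FB.
Big-endian: lowest address holds the most-significant byte.
The bytes are already most-significant first: 0x83D490FB.
0x83D490FB = 2211746043.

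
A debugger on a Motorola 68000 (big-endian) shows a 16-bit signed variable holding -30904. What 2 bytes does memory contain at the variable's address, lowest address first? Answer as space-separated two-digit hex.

Two's complement of -30904 in 16 bits: 30904 = 0x78B8; invert → 0x8747; add 1 → 0x8748.
Split into bytes (most-significant first): 87 48.
Big-endian stores the most-significant byte at the lowest address.
So the memory order matches the most-significant-first order: 87 48.

87 48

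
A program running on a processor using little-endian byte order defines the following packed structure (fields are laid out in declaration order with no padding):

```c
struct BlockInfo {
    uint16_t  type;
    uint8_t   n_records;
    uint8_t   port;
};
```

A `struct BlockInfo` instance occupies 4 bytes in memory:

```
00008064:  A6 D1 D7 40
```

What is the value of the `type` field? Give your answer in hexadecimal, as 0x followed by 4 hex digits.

`type` is the first field, at byte offset 0, occupying 2 bytes.
Bytes at offsets 0..1: A6 D1.
In little-endian order the low byte comes first in memory.
Reassemble most-significant byte first: D1 A6 → 0xD1A6.

0xD1A6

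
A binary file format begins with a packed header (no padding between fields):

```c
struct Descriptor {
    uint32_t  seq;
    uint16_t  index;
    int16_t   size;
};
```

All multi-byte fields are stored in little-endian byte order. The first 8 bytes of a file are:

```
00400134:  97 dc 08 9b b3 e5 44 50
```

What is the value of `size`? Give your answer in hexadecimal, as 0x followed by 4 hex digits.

`size` follows `seq` (4 B), `index` (2 B), so it starts at offset 4 + 2 = 6 and occupies 2 bytes.
Bytes at offsets 6..7: 44 50.
Little-endian: lowest address holds the least-significant byte.
Reassemble most-significant byte first: 50 44 → 0x5044.

0x5044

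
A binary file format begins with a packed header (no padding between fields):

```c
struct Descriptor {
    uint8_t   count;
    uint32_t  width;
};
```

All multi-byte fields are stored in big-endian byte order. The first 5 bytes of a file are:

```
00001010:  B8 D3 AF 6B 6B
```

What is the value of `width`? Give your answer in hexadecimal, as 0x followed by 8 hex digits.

`width` follows `count` (1 byte), so it starts at byte offset 1 and occupies 4 bytes.
Bytes at offsets 1..4: D3 AF 6B 6B.
In big-endian order the high byte comes first in memory.
The bytes are already most-significant first: 0xD3AF6B6B.

0xD3AF6B6B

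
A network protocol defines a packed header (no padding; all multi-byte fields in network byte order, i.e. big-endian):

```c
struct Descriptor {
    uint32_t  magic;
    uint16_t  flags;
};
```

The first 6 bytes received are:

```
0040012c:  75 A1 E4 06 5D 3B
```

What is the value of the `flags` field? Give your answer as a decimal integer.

`flags` follows `magic` (4 bytes), so it starts at byte offset 4 and occupies 2 bytes.
Bytes at offsets 4..5: 5D 3B.
Big-endian stores the most-significant byte at the lowest address.
The bytes are already most-significant first: 0x5D3B.
0x5D3B = 23867.

23867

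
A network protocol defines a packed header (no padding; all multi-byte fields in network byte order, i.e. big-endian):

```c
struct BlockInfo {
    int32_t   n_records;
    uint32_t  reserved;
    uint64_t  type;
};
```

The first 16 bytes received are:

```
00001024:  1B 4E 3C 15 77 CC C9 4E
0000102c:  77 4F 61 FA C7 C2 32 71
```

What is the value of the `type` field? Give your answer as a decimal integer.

8597197943394677361

`type` follows `n_records` (4 B), `reserved` (4 B), so it starts at offset 4 + 4 = 8 and occupies 8 bytes.
Bytes at offsets 8..15: 77 4F 61 FA C7 C2 32 71.
Big-endian stores the most-significant byte at the lowest address.
The bytes are already most-significant first: 0x774F61FAC7C23271.
0x774F61FAC7C23271 = 8597197943394677361.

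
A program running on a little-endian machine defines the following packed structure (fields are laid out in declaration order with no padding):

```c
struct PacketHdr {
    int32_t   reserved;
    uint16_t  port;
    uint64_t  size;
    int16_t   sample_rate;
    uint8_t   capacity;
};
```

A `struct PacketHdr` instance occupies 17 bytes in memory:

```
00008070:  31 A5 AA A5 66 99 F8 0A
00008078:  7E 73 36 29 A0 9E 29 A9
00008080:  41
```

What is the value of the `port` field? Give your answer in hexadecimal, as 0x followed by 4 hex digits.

0x9966

`port` follows `reserved` (4 bytes), so it starts at byte offset 4 and occupies 2 bytes.
Bytes at offsets 4..5: 66 99.
Little-endian: lowest address holds the least-significant byte.
Reassemble most-significant byte first: 99 66 → 0x9966.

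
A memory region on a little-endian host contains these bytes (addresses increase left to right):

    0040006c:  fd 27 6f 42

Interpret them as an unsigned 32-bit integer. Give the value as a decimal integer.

In little-endian order the low byte comes first in memory.
Reassemble most-significant byte first: 42 6F 27 FD → 0x426F27FD.
0x426F27FD = 1114580989.

1114580989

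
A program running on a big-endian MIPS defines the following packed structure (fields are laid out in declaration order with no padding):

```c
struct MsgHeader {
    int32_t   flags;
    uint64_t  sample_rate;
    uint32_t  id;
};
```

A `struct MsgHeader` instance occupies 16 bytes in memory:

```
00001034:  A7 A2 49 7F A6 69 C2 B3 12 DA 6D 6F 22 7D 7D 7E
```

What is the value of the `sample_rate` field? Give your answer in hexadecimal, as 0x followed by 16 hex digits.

0xA669C2B312DA6D6F

`sample_rate` follows `flags` (4 bytes), so it starts at byte offset 4 and occupies 8 bytes.
Bytes at offsets 4..11: A6 69 C2 B3 12 DA 6D 6F.
In big-endian order the high byte comes first in memory.
The bytes are already most-significant first: 0xA669C2B312DA6D6F.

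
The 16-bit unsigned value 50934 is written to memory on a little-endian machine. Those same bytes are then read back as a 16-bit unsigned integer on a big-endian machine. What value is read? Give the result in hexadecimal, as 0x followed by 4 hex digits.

0xF6C6

50934 in 16-bit hexadecimal is 0xC6F6.
Stored little-endian, the bytes at ascending addresses are F6 C6.
Read back as big-endian, the last byte is least significant, giving 0xF6C6.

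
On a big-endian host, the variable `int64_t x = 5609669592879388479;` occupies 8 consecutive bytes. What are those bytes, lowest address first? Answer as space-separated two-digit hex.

5609669592879388479 in hexadecimal, padded to 64 bits, is 0x4DD98CC5FEE2D73F.
Split into bytes (most-significant first): 4D D9 8C C5 FE E2 D7 3F.
In big-endian order the high byte comes first in memory.
So the memory order matches the most-significant-first order: 4D D9 8C C5 FE E2 D7 3F.

4D D9 8C C5 FE E2 D7 3F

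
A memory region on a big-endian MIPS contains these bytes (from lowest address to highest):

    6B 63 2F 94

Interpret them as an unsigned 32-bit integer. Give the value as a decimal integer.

Big-endian: lowest address holds the most-significant byte.
The bytes are already most-significant first: 0x6B632F94.
0x6B632F94 = 1801662356.

1801662356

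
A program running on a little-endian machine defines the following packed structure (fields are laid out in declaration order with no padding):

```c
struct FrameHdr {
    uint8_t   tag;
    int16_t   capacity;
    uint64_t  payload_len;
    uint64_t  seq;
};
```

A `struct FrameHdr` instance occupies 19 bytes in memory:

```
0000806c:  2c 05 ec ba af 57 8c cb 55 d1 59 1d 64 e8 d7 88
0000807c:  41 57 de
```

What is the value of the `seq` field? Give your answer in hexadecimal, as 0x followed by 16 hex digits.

`seq` follows `tag` (1 B), `capacity` (2 B), `payload_len` (8 B), so it starts at offset 1 + 2 + 8 = 11 and occupies 8 bytes.
Bytes at offsets 11..18: 1D 64 E8 D7 88 41 57 DE.
Little-endian: lowest address holds the least-significant byte.
Reassemble most-significant byte first: DE 57 41 88 D7 E8 64 1D → 0xDE574188D7E8641D.

0xDE574188D7E8641D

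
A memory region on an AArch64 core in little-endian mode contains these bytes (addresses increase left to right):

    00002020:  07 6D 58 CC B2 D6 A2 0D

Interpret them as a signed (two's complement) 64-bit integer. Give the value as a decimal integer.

982583732141059335

Little-endian stores the least-significant byte at the lowest address.
Reassemble most-significant byte first: 0D A2 D6 B2 CC 58 6D 07 → 0x0DA2D6B2CC586D07.
0x0DA2D6B2CC586D07 = 982583732141059335.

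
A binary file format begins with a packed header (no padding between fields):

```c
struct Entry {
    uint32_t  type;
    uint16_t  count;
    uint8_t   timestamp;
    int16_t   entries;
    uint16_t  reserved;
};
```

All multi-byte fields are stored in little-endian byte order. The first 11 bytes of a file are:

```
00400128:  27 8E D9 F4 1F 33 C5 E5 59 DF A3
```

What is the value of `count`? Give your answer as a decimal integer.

13087

`count` follows `type` (4 bytes), so it starts at byte offset 4 and occupies 2 bytes.
Bytes at offsets 4..5: 1F 33.
Little-endian stores the least-significant byte at the lowest address.
Reassemble most-significant byte first: 33 1F → 0x331F.
0x331F = 13087.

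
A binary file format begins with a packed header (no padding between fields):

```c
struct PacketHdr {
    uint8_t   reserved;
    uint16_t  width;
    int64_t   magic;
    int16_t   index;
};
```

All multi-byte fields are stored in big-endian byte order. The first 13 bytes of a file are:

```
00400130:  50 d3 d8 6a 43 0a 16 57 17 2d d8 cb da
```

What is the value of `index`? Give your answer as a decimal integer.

-13350

`index` follows `reserved` (1 B), `width` (2 B), `magic` (8 B), so it starts at offset 1 + 2 + 8 = 11 and occupies 2 bytes.
Bytes at offsets 11..12: CB DA.
Big-endian stores the most-significant byte at the lowest address.
The bytes are already most-significant first: 0xCBDA.
Top bit is set, so as a signed 16-bit value this is 0xCBDA − 2^16 = -13350.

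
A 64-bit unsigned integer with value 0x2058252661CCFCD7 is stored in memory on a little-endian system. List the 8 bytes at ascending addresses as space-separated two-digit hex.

D7 FC CC 61 26 25 58 20

Split into bytes (most-significant first): 20 58 25 26 61 CC FC D7.
Little-endian stores the least-significant byte at the lowest address.
So at ascending addresses the bytes are D7 FC CC 61 26 25 58 20.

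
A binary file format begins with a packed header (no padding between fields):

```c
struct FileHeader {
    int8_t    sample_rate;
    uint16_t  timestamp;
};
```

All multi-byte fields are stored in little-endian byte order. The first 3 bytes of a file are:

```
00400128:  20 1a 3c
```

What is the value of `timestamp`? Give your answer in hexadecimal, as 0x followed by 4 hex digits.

0x3C1A

`timestamp` follows `sample_rate` (1 byte), so it starts at byte offset 1 and occupies 2 bytes.
Bytes at offsets 1..2: 1A 3C.
Little-endian stores the least-significant byte at the lowest address.
Reassemble most-significant byte first: 3C 1A → 0x3C1A.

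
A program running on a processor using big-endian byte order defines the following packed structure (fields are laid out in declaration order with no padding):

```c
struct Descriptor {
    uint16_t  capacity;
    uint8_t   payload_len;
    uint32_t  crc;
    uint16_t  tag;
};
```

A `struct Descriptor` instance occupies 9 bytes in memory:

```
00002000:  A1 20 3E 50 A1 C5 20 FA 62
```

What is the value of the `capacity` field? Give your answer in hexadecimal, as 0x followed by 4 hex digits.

0xA120

`capacity` is the first field, at byte offset 0, occupying 2 bytes.
Bytes at offsets 0..1: A1 20.
Big-endian stores the most-significant byte at the lowest address.
The bytes are already most-significant first: 0xA120.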